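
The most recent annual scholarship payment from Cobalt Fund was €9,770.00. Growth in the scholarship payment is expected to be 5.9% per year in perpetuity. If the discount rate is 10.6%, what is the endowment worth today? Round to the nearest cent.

D₁ = D₀ × (1 + g) = €9,770.00 × 1.059 = €10,346.4300
Growing perpetuity: P = D₁ / (r − g) = €10,346.4300 / (0.106 − 0.059) = €220,136.81

€220136.81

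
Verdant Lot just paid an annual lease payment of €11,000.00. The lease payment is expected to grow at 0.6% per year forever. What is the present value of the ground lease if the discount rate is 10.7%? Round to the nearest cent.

D₁ = D₀ × (1 + g) = €11,000.00 × 1.006 = €11,066.0000
Growing perpetuity: P = D₁ / (r − g) = €11,066.0000 / (0.107 − 0.006) = €109,564.36

€109564.36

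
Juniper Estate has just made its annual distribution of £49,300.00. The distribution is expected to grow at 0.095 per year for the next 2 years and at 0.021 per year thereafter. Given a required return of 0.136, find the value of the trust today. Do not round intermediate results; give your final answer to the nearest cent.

D_1 = 53983.50000
D_2 = 59111.93250
Terminal value at year 2: TV = D_2×(1+g_2)/(r−g_2) = 60353.28308/0.115 = 524811.15724
P_0 = D_1/(1+r)^1 + D_2/(1+r)^2 + TV/(1+r)^2
    = 47520.68662 + 45805.59142 + 406673.98988 = 500000.26791

£500000.27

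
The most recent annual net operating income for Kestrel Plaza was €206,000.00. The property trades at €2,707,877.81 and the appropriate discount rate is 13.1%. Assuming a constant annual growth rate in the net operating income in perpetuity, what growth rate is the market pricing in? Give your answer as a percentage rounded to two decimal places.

5.10%

P = D₀(1+g)/(r−g) ⇒ P(r−g) = D₀(1+g) ⇒ g(P+D₀) = P·r − D₀
g = (P·r − D₀)/(P + D₀) = (€2,707,877.81×0.131 − €206,000.00) / (€2,707,877.81 + €206,000.00) = 0.051043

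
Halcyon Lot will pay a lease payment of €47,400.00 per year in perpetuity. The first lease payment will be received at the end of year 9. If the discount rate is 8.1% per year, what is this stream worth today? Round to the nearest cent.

€313825.17

Value at end of year 8: C / r = €47,400.00 / 0.081 = €585,185.1852
Discount to today: PV = €585,185.1852 / (1 + 0.081)^8 = €585,185.1852 / 1.864685 = €313,825.17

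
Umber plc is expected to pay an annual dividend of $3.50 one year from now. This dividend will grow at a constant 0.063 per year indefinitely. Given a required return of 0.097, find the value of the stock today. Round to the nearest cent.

Growing perpetuity: P = D₁ / (r − g) = $3.5000 / (0.097 − 0.063) = $102.94

$102.94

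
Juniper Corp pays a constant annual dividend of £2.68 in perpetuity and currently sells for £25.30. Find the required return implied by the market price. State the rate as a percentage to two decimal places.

P = C/r ⇒ r = C/P = £2.68/£25.30 = 0.105929

10.59%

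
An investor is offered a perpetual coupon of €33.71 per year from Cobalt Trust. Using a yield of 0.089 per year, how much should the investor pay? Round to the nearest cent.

Level perpetuity: PV = C / r = €33.71 / 0.089 = €378.76

€378.76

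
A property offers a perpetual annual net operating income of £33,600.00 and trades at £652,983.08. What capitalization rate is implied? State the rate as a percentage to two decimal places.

5.15%

P = C/r ⇒ r = C/P = £33,600.00/£652,983.08 = 0.051456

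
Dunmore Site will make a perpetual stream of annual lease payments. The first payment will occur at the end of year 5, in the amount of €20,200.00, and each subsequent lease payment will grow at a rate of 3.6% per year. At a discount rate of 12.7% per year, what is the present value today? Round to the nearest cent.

Value at end of year 4: C₁ / (r − g) = €20,200.00 / (0.127 − 0.036) = €221,978.0220
Discount to today: PV = €221,978.0220 / (1 + 0.127)^4 = €221,978.0220 / 1.613228 = €137,598.69

€137598.69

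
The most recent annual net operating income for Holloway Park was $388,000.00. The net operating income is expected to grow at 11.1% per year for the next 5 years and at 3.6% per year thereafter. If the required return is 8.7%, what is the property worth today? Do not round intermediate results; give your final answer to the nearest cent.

$10863459.90

D_1 = 431068.00000
D_2 = 478916.54800
D_3 = 532076.28483
D_4 = 591136.75244
D_5 = 656752.93197
Terminal value at year 5: TV = D_5×(1+g_2)/(r−g_2) = 680396.03752/0.051 = 13341098.77482
P_0 = D_1/(1+r)^1 + D_2/(1+r)^2 + D_3/(1+r)^3 + D_4/(1+r)^4 + D_5/(1+r)^5 + TV/(1+r)^5
    = 396566.69733 + 405322.53978 + 414271.70349 + 423418.45683 + 432767.16241 + 8791113.33834 = 10863459.89817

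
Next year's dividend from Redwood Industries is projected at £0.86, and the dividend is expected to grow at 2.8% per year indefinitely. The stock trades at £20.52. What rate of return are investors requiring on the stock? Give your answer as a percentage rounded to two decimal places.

P = D₁/(r − g) ⇒ r = D₁/P + g = £0.8600/£20.52 + 0.028 = 0.041910 + 0.028 = 0.069910

6.99%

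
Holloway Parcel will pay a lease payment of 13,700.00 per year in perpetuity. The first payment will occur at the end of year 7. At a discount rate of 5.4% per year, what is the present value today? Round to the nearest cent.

185047.47

Value at end of year 6: C / r = 13,700.00 / 0.054 = 253,703.7037
Discount to today: PV = 253,703.7037 / (1 + 0.054)^6 = 253,703.7037 / 1.371020 = 185,047.47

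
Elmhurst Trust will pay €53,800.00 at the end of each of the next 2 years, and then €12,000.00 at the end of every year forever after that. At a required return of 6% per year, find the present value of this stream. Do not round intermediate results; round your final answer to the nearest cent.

PV of 2-year annuity: €53,800.00 × [1 − (1+0.06)^−2] / 0.06 = 98636.52545
Perpetuity value at year 2: €12,000.00 / 0.06 = 200000.00000
PV of perpetuity: 200000.00000 / (1+0.06)^2 = 177999.28800
Total PV = 98636.52545 + 177999.28800 = 276635.81346

€276635.81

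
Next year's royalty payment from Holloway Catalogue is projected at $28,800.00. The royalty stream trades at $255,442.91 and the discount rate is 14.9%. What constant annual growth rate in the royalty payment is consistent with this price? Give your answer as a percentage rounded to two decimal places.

P = D₁/(r−g) ⇒ g = r − D₁/P = 0.149 − $28,800.00/$255,442.91 = 0.036255

3.63%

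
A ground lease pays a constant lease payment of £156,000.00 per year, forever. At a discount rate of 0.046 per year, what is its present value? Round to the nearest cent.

Level perpetuity: PV = C / r = £156,000.00 / 0.046 = £3,391,304.35

£3391304.35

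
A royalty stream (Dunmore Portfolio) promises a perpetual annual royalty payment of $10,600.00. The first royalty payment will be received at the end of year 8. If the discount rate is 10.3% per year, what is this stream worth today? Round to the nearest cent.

Value at end of year 7: C / r = $10,600.00 / 0.103 = $102,912.6214
Discount to today: PV = $102,912.6214 / (1 + 0.103)^7 = $102,912.6214 / 1.986226 = $51,813.16

$51813.16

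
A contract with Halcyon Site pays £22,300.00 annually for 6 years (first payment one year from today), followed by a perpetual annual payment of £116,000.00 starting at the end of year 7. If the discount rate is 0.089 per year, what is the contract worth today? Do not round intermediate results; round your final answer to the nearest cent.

PV of 6-year annuity: £22,300.00 × [1 − (1+0.089)^−6] / 0.089 = 100334.94189
Perpetuity value at year 6: £116,000.00 / 0.089 = 1303370.78652
PV of perpetuity: 1303370.78652 / (1+0.089)^6 = 781449.11568
Total PV = 100334.94189 + 781449.11568 = 881784.05758

£881784.06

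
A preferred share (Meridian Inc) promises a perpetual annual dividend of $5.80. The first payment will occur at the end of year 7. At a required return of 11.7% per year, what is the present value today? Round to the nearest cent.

Value at end of year 6: C / r = $5.80 / 0.117 = $49.5726
Discount to today: PV = $49.5726 / (1 + 0.117)^6 = $49.5726 / 1.942312 = $25.52

$25.52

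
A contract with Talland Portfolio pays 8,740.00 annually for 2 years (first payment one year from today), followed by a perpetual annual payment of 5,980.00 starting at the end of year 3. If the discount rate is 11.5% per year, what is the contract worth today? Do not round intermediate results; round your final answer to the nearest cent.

PV of 2-year annuity: 8,740.00 × [1 − (1+0.115)^−2] / 0.115 = 14868.66818
Perpetuity value at year 2: 5,980.00 / 0.115 = 52000.00000
PV of perpetuity: 52000.00000 / (1+0.115)^2 = 41826.70072
Total PV = 14868.66818 + 41826.70072 = 56695.36890

56695.37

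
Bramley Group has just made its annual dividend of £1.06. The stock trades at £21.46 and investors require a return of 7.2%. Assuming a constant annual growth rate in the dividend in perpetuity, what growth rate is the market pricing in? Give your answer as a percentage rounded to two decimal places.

2.15%

P = D₀(1+g)/(r−g) ⇒ P(r−g) = D₀(1+g) ⇒ g(P+D₀) = P·r − D₀
g = (P·r − D₀)/(P + D₀) = (£21.46×0.072 − £1.06) / (£21.46 + £1.06) = 0.021542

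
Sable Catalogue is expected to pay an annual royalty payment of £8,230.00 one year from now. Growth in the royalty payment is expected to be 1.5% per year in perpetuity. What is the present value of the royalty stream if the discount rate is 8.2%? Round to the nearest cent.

£122835.82

Growing perpetuity: P = D₁ / (r − g) = £8,230.0000 / (0.082 − 0.015) = £122,835.82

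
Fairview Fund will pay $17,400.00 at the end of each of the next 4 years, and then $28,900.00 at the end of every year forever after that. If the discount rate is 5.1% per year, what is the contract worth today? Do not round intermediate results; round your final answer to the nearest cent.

PV of 4-year annuity: $17,400.00 × [1 − (1+0.051)^−4] / 0.051 = 61556.48559
Perpetuity value at year 4: $28,900.00 / 0.051 = 566666.66667
PV of perpetuity: 566666.66667 / (1+0.051)^4 = 464426.29692
Total PV = 61556.48559 + 464426.29692 = 525982.78251

$525982.78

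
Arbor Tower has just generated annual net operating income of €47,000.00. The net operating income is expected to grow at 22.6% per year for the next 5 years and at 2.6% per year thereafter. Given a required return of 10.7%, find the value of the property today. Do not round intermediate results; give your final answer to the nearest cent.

€1314477.40

D_1 = 57622.00000
D_2 = 70644.57200
D_3 = 86610.24527
D_4 = 106184.16070
D_5 = 130181.78102
Terminal value at year 5: TV = D_5×(1+g_2)/(r−g_2) = 133566.50733/0.081 = 1648969.22628
P_0 = D_1/(1+r)^1 + D_2/(1+r)^2 + D_3/(1+r)^3 + D_4/(1+r)^4 + D_5/(1+r)^5 + TV/(1+r)^5
    = 52052.39386 + 57647.90864 + 63844.92863 + 70708.11428 + 78309.07688 + 991914.97379 = 1314477.39608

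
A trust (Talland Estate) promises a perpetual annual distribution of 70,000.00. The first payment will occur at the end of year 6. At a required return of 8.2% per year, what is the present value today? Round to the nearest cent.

Value at end of year 5: C / r = 70,000.00 / 0.082 = 853,658.5366
Discount to today: PV = 853,658.5366 / (1 + 0.082)^5 = 853,658.5366 / 1.482983 = 575,635.92

575635.92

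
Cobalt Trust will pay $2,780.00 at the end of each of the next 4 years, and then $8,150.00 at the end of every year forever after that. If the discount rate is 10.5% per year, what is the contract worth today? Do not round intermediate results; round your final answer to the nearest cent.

$60779.49

PV of 4-year annuity: $2,780.00 × [1 − (1+0.105)^−4] / 0.105 = 8717.68618
Perpetuity value at year 4: $8,150.00 / 0.105 = 77619.04762
PV of perpetuity: 77619.04762 / (1+0.105)^4 = 52061.80217
Total PV = 8717.68618 + 52061.80217 = 60779.48835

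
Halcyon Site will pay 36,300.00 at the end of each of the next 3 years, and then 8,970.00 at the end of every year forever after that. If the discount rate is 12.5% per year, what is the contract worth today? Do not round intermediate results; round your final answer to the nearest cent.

PV of 3-year annuity: 36,300.00 × [1 − (1+0.125)^−3] / 0.125 = 86442.79835
Perpetuity value at year 3: 8,970.00 / 0.125 = 71760.00000
PV of perpetuity: 71760.00000 / (1+0.125)^3 = 50399.34156
Total PV = 86442.79835 + 50399.34156 = 136842.13992

136842.14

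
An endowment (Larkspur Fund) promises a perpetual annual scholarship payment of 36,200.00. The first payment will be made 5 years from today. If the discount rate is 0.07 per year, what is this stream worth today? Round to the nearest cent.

Value at end of year 4: C / r = 36,200.00 / 0.07 = 517,142.8571
Discount to today: PV = 517,142.8571 / (1 + 0.07)^4 = 517,142.8571 / 1.310796 = 394,525.81

394525.81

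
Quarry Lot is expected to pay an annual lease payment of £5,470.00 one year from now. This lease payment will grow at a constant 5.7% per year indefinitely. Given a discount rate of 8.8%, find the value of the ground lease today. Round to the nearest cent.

£176451.61

Growing perpetuity: P = D₁ / (r − g) = £5,470.0000 / (0.088 − 0.057) = £176,451.61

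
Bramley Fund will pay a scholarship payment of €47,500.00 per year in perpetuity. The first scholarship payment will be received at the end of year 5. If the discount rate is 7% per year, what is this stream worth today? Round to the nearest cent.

Value at end of year 4: C / r = €47,500.00 / 0.07 = €678,571.4286
Discount to today: PV = €678,571.4286 / (1 + 0.07)^4 = €678,571.4286 / 1.310796 = €517,678.89

€517678.89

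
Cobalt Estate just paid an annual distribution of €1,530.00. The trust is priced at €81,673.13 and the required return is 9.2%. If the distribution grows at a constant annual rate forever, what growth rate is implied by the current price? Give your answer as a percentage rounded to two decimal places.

P = D₀(1+g)/(r−g) ⇒ P(r−g) = D₀(1+g) ⇒ g(P+D₀) = P·r − D₀
g = (P·r − D₀)/(P + D₀) = (€81,673.13×0.092 − €1,530.00) / (€81,673.13 + €1,530.00) = 0.071920

7.19%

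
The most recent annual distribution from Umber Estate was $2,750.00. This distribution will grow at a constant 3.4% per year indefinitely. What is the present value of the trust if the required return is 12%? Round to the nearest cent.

$33063.95

D₁ = D₀ × (1 + g) = $2,750.00 × 1.034 = $2,843.5000
Growing perpetuity: P = D₁ / (r − g) = $2,843.5000 / (0.12 − 0.034) = $33,063.95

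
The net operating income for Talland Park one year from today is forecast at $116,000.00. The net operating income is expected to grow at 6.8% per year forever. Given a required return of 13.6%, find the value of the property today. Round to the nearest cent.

$1705882.35

Growing perpetuity: P = D₁ / (r − g) = $116,000.0000 / (0.136 − 0.068) = $1,705,882.35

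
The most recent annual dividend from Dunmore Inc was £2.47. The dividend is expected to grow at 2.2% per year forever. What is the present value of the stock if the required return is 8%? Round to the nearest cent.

£43.52

D₁ = D₀ × (1 + g) = £2.47 × 1.022 = £2.5243
Growing perpetuity: P = D₁ / (r − g) = £2.5243 / (0.08 − 0.022) = £43.52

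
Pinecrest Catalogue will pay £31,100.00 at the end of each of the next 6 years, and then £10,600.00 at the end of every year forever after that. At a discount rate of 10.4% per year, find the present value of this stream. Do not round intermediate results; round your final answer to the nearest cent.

PV of 6-year annuity: £31,100.00 × [1 − (1+0.104)^−6] / 0.104 = 133875.51987
Perpetuity value at year 6: £10,600.00 / 0.104 = 101923.07692
PV of perpetuity: 101923.07692 / (1+0.104)^6 = 56293.47851
Total PV = 133875.51987 + 56293.47851 = 190168.99838

£190169.00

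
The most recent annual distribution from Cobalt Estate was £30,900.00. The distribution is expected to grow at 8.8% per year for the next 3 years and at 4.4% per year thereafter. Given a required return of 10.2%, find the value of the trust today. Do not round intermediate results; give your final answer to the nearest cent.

£625634.51

D_1 = 33619.20000
D_2 = 36577.68960
D_3 = 39796.52628
Terminal value at year 3: TV = D_3×(1+g_2)/(r−g_2) = 41547.57344/0.058 = 716337.47313
P_0 = D_1/(1+r)^1 + D_2/(1+r)^2 + D_3/(1+r)^3 + TV/(1+r)^3
    = 30507.44102 + 30119.86917 + 29737.22110 + 535269.97988 = 625634.51118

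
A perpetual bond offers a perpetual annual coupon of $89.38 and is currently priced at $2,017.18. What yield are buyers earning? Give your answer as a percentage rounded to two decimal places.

P = C/r ⇒ r = C/P = $89.38/$2,017.18 = 0.044309

4.43%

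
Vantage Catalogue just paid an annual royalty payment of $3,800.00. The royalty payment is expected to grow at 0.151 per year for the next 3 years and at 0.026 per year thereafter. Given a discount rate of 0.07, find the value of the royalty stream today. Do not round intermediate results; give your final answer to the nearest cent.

$123509.00

D_1 = 4373.80000
D_2 = 5034.24380
D_3 = 5794.41461
Terminal value at year 3: TV = D_3×(1+g_2)/(r−g_2) = 5945.06939/0.044 = 135115.21349
P_0 = D_1/(1+r)^1 + D_2/(1+r)^2 + D_3/(1+r)^3 + TV/(1+r)^3
    = 4087.66355 + 4397.10350 + 4729.96835 + 110294.26191 = 123508.99731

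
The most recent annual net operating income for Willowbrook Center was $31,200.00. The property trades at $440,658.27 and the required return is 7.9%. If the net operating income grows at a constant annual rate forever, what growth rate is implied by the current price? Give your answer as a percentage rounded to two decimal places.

0.77%

P = D₀(1+g)/(r−g) ⇒ P(r−g) = D₀(1+g) ⇒ g(P+D₀) = P·r − D₀
g = (P·r − D₀)/(P + D₀) = ($440,658.27×0.079 − $31,200.00) / ($440,658.27 + $31,200.00) = 0.007655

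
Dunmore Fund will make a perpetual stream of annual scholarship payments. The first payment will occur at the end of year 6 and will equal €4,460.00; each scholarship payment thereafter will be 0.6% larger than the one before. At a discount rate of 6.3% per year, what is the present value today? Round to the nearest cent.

€57649.25

Value at end of year 5: C₁ / (r − g) = €4,460.00 / (0.063 − 0.006) = €78,245.6140
Discount to today: PV = €78,245.6140 / (1 + 0.063)^5 = €78,245.6140 / 1.357270 = €57,649.25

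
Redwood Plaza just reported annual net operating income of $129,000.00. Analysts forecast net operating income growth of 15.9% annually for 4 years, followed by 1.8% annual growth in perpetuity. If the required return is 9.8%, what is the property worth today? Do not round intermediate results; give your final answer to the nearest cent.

$2629608.43

D_1 = 149511.00000
D_2 = 173283.24900
D_3 = 200835.28559
D_4 = 232768.09600
Terminal value at year 4: TV = D_4×(1+g_2)/(r−g_2) = 236957.92173/0.08 = 2961974.02160
P_0 = D_1/(1+r)^1 + D_2/(1+r)^2 + D_3/(1+r)^3 + D_4/(1+r)^4 + TV/(1+r)^4
    = 136166.66667 + 143731.48148 + 151716.56379 + 160145.26177 + 2037848.45608 = 2629608.42978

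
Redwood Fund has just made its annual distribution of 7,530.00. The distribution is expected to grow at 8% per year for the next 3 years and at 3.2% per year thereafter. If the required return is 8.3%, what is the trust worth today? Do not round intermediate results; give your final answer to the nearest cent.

D_1 = 8132.40000
D_2 = 8782.99200
D_3 = 9485.63136
Terminal value at year 3: TV = D_3×(1+g_2)/(r−g_2) = 9789.17156/0.051 = 191944.54046
P_0 = D_1/(1+r)^1 + D_2/(1+r)^2 + D_3/(1+r)^3 + TV/(1+r)^3
    = 7509.14127 + 7488.34033 + 7467.59700 + 151109.02173 = 173574.10033

173574.10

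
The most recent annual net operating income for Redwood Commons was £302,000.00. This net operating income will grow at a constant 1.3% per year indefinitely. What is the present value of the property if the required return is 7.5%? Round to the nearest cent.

£4934290.32

D₁ = D₀ × (1 + g) = £302,000.00 × 1.013 = £305,926.0000
Growing perpetuity: P = D₁ / (r − g) = £305,926.0000 / (0.075 − 0.013) = £4,934,290.32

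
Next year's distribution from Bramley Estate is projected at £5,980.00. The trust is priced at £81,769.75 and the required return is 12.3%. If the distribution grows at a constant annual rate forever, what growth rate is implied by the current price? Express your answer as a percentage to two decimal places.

P = D₁/(r−g) ⇒ g = r − D₁/P = 0.123 − £5,980.00/£81,769.75 = 0.049868

4.99%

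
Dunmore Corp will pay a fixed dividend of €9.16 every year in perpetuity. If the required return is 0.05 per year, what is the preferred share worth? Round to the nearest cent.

€183.20

Level perpetuity: PV = C / r = €9.16 / 0.05 = €183.20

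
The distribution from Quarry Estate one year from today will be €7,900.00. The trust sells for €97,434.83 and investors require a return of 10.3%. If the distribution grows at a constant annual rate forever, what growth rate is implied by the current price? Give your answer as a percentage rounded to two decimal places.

P = D₁/(r−g) ⇒ g = r − D₁/P = 0.103 − €7,900.00/€97,434.83 = 0.021920

2.19%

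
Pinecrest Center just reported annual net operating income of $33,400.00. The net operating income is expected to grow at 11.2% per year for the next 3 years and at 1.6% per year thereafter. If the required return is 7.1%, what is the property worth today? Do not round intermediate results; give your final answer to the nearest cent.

$798664.38

D_1 = 37140.80000
D_2 = 41300.56960
D_3 = 45926.23340
Terminal value at year 3: TV = D_3×(1+g_2)/(r−g_2) = 46661.05313/0.055 = 848382.78417
P_0 = D_1/(1+r)^1 + D_2/(1+r)^2 + D_3/(1+r)^3 + TV/(1+r)^3
    = 34678.61811 + 36006.18426 + 37384.57227 + 690595.00769 = 798664.38233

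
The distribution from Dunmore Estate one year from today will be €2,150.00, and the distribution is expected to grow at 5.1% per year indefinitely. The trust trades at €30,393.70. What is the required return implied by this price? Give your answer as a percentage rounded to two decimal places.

12.17%

P = D₁/(r − g) ⇒ r = D₁/P + g = €2,150.0000/€30,393.70 + 0.051 = 0.070738 + 0.051 = 0.121738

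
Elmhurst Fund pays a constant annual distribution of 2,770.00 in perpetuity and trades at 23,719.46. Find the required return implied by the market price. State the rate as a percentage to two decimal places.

11.68%

P = C/r ⇒ r = C/P = 2,770.00/23,719.46 = 0.116782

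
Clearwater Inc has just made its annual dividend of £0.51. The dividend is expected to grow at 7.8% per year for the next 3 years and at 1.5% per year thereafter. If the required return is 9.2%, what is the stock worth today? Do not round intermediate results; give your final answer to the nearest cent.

£7.96

D_1 = 0.54978
D_2 = 0.59266
D_3 = 0.63889
Terminal value at year 3: TV = D_3×(1+g_2)/(r−g_2) = 0.64847/0.077 = 8.42174
P_0 = D_1/(1+r)^1 + D_2/(1+r)^2 + D_3/(1+r)^3 + TV/(1+r)^3
    = 0.50346 + 0.49701 + 0.49064 + 6.46746 = 7.95857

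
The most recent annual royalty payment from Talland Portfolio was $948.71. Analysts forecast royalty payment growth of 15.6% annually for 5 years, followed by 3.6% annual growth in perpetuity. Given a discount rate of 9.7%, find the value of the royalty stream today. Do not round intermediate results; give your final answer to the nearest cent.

$26503.30

D_1 = 1096.70876
D_2 = 1267.79533
D_3 = 1465.57140
D_4 = 1694.20054
D_5 = 1958.49582
Terminal value at year 5: TV = D_5×(1+g_2)/(r−g_2) = 2029.00167/0.061 = 33262.32244
P_0 = D_1/(1+r)^1 + D_2/(1+r)^2 + D_3/(1+r)^3 + D_4/(1+r)^4 + D_5/(1+r)^5 + TV/(1+r)^5
    = 999.73451 + 1053.50328 + 1110.16389 + 1169.87189 + 1232.79116 + 20937.24000 = 26503.30473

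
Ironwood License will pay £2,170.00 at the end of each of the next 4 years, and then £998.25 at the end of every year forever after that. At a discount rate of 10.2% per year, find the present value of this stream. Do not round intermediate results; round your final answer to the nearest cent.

PV of 4-year annuity: £2,170.00 × [1 − (1+0.102)^−4] / 0.102 = 6848.93311
Perpetuity value at year 4: £998.25 / 0.102 = 9786.76471
PV of perpetuity: 9786.76471 / (1+0.102)^4 = 6636.09767
Total PV = 6848.93311 + 6636.09767 = 13485.03078

£13485.03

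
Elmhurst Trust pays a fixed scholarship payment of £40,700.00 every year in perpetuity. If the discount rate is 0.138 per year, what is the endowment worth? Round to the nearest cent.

£294927.54

Level perpetuity: PV = C / r = £40,700.00 / 0.138 = £294,927.54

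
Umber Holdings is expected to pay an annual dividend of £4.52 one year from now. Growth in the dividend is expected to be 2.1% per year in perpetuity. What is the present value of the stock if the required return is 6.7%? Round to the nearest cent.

Growing perpetuity: P = D₁ / (r − g) = £4.5200 / (0.067 − 0.021) = £98.26

£98.26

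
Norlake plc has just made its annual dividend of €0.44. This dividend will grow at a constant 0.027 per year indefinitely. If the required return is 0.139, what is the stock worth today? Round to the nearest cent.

€4.03

D₁ = D₀ × (1 + g) = €0.44 × 1.027 = €0.4519
Growing perpetuity: P = D₁ / (r − g) = €0.4519 / (0.139 − 0.027) = €4.03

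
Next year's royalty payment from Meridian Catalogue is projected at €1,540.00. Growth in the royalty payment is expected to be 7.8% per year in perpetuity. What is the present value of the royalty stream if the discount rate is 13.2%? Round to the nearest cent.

Growing perpetuity: P = D₁ / (r − g) = €1,540.0000 / (0.132 − 0.078) = €28,518.52

€28518.52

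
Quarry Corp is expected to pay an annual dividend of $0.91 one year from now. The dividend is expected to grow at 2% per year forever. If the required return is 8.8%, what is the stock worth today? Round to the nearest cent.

$13.38

Growing perpetuity: P = D₁ / (r − g) = $0.9100 / (0.088 − 0.02) = $13.38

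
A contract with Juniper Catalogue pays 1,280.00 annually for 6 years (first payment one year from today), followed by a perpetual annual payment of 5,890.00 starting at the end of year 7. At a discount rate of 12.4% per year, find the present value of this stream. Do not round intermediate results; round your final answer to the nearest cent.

28759.20

PV of 6-year annuity: 1,280.00 × [1 − (1+0.124)^−6] / 0.124 = 5203.51832
Perpetuity value at year 6: 5,890.00 / 0.124 = 47500.00000
PV of perpetuity: 47500.00000 / (1+0.124)^6 = 23555.68523
Total PV = 5203.51832 + 23555.68523 = 28759.20355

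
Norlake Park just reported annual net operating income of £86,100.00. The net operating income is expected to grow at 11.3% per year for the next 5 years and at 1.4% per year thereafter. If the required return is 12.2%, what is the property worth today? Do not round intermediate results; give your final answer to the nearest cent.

£1196728.03

D_1 = 95829.30000
D_2 = 106658.01090
D_3 = 118710.36613
D_4 = 132124.63750
D_5 = 147054.72154
Terminal value at year 5: TV = D_5×(1+g_2)/(r−g_2) = 149113.48764/0.108 = 1380680.44115
P_0 = D_1/(1+r)^1 + D_2/(1+r)^2 + D_3/(1+r)^3 + D_4/(1+r)^4 + D_5/(1+r)^5 + TV/(1+r)^5
    = 85409.35829 + 84724.25648 + 84044.65015 + 83370.49520 + 82701.74791 + 776477.52208 = 1196728.03011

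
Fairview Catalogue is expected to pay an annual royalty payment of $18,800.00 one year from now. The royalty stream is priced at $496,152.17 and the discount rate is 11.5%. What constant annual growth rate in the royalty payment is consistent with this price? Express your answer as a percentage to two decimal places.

P = D₁/(r−g) ⇒ g = r − D₁/P = 0.115 − $18,800.00/$496,152.17 = 0.077108

7.71%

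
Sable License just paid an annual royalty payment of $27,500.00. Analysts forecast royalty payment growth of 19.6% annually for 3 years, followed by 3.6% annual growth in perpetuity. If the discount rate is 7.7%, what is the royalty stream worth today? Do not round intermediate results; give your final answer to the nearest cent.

D_1 = 32890.00000
D_2 = 39336.44000
D_3 = 47046.38224
Terminal value at year 3: TV = D_3×(1+g_2)/(r−g_2) = 48740.05200/0.041 = 1188781.75611
P_0 = D_1/(1+r)^1 + D_2/(1+r)^2 + D_3/(1+r)^3 + TV/(1+r)^3
    = 30538.53296 + 33912.79984 + 37659.89657 + 951601.28887 = 1053712.51823

$1053712.52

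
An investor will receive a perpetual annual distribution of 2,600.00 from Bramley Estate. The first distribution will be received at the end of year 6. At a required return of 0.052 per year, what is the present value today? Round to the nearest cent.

Value at end of year 5: C / r = 2,600.00 / 0.052 = 50,000.0000
Discount to today: PV = 50,000.0000 / (1 + 0.052)^5 = 50,000.0000 / 1.288483 = 38,805.32

38805.32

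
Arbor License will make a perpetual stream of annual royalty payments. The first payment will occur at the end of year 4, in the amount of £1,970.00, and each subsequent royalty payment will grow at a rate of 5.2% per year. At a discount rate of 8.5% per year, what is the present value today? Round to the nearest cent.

Value at end of year 3: C₁ / (r − g) = £1,970.00 / (0.085 − 0.052) = £59,696.9697
Discount to today: PV = £59,696.9697 / (1 + 0.085)^3 = £59,696.9697 / 1.277289 = £46,737.24

£46737.24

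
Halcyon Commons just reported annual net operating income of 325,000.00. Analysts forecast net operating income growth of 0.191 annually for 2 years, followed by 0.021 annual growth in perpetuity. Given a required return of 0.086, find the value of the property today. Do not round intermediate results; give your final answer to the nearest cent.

D_1 = 387075.00000
D_2 = 461006.32500
Terminal value at year 2: TV = D_2×(1+g_2)/(r−g_2) = 470687.45782/0.065 = 7241345.50500
P_0 = D_1/(1+r)^1 + D_2/(1+r)^2 + TV/(1+r)^2
    = 356422.65193 + 390883.40557 + 6139876.26293 = 6887182.32044

6887182.32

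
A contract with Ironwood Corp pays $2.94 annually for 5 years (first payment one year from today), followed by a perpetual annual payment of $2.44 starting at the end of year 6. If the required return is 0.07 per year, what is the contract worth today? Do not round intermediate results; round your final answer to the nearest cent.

$36.91

PV of 5-year annuity: $2.94 × [1 − (1+0.07)^−5] / 0.07 = 12.05458
Perpetuity value at year 5: $2.44 / 0.07 = 34.85714
PV of perpetuity: 34.85714 / (1+0.07)^5 = 24.85266
Total PV = 12.05458 + 24.85266 = 36.90724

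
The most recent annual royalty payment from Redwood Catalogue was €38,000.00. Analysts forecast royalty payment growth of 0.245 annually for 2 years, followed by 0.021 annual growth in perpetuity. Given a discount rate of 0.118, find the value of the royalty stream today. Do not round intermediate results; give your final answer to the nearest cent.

€585452.85

D_1 = 47310.00000
D_2 = 58900.95000
Terminal value at year 2: TV = D_2×(1+g_2)/(r−g_2) = 60137.86995/0.097 = 619978.04072
P_0 = D_1/(1+r)^1 + D_2/(1+r)^2 + TV/(1+r)^2
    = 42316.63685 + 47123.62512 + 496012.59014 = 585452.85211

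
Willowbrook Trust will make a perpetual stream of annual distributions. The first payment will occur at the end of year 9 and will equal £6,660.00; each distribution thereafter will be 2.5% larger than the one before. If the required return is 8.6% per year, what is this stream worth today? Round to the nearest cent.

Value at end of year 8: C₁ / (r − g) = £6,660.00 / (0.086 − 0.025) = £109,180.3279
Discount to today: PV = £109,180.3279 / (1 + 0.086)^8 = £109,180.3279 / 1.934811 = £56,429.45

£56429.45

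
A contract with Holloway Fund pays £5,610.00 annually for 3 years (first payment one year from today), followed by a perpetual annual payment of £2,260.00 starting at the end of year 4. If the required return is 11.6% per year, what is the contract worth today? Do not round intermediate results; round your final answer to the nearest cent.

PV of 3-year annuity: £5,610.00 × [1 − (1+0.116)^−3] / 0.116 = 13567.43371
Perpetuity value at year 3: £2,260.00 / 0.116 = 19482.75862
PV of perpetuity: 19482.75862 / (1+0.116)^3 = 14017.09014
Total PV = 13567.43371 + 14017.09014 = 27584.52385

£27584.52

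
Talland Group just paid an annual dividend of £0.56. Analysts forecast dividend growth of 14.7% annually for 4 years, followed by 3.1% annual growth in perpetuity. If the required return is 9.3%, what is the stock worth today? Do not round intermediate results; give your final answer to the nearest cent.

D_1 = 0.64232
D_2 = 0.73674
D_3 = 0.84504
D_4 = 0.96926
Terminal value at year 4: TV = D_4×(1+g_2)/(r−g_2) = 0.99931/0.062 = 16.11791
P_0 = D_1/(1+r)^1 + D_2/(1+r)^2 + D_3/(1+r)^3 + D_4/(1+r)^4 + TV/(1+r)^4
    = 0.58767 + 0.61670 + 0.64717 + 0.67914 + 11.29349 = 13.82417

£13.82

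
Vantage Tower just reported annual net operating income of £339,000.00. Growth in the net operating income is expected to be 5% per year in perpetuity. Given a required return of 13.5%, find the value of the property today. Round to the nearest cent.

D₁ = D₀ × (1 + g) = £339,000.00 × 1.05 = £355,950.0000
Growing perpetuity: P = D₁ / (r − g) = £355,950.0000 / (0.135 − 0.05) = £4,187,647.06

£4187647.06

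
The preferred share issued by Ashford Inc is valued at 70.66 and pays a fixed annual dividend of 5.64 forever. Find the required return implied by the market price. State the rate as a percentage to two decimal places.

P = C/r ⇒ r = C/P = 5.64/70.66 = 0.079819

7.98%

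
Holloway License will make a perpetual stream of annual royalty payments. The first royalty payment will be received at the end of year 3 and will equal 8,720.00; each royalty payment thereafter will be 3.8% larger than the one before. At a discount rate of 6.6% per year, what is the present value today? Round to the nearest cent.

274058.98

Value at end of year 2: C₁ / (r − g) = 8,720.00 / (0.066 − 0.038) = 311,428.5714
Discount to today: PV = 311,428.5714 / (1 + 0.066)^2 = 311,428.5714 / 1.136356 = 274,058.98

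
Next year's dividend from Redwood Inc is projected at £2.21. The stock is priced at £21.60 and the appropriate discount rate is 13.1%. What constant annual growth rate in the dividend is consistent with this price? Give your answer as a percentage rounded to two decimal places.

2.87%

P = D₁/(r−g) ⇒ g = r − D₁/P = 0.131 − £2.21/£21.60 = 0.028685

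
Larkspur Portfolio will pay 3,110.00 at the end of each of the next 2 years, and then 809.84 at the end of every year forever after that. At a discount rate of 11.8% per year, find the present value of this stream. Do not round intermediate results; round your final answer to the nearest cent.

10760.68

PV of 2-year annuity: 3,110.00 × [1 − (1+0.118)^−2] / 0.118 = 5269.90441
Perpetuity value at year 2: 809.84 / 0.118 = 6863.05085
PV of perpetuity: 6863.05085 / (1+0.118)^2 = 5490.77452
Total PV = 5269.90441 + 5490.77452 = 10760.67893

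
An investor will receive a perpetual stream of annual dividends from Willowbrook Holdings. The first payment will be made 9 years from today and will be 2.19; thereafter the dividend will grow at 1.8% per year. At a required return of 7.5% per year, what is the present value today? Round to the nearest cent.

Value at end of year 8: C₁ / (r − g) = 2.19 / (0.075 − 0.018) = 38.4211
Discount to today: PV = 38.4211 / (1 + 0.075)^8 = 38.4211 / 1.783478 = 21.54

21.54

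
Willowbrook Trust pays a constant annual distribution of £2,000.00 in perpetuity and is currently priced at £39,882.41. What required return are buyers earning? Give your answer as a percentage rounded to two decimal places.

P = C/r ⇒ r = C/P = £2,000.00/£39,882.41 = 0.050147

5.01%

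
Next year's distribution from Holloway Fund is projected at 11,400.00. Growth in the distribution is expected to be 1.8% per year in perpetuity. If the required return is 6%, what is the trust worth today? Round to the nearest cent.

271428.57

Growing perpetuity: P = D₁ / (r − g) = 11,400.0000 / (0.06 − 0.018) = 271,428.57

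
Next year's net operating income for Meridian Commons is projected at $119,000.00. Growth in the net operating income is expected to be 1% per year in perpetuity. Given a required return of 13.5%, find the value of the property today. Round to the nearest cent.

Growing perpetuity: P = D₁ / (r − g) = $119,000.0000 / (0.135 − 0.01) = $952,000.00

$952000.00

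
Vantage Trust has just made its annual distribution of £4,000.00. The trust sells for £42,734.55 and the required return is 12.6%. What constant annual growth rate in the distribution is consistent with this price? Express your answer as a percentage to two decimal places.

2.96%

P = D₀(1+g)/(r−g) ⇒ P(r−g) = D₀(1+g) ⇒ g(P+D₀) = P·r − D₀
g = (P·r − D₀)/(P + D₀) = (£42,734.55×0.126 − £4,000.00) / (£42,734.55 + £4,000.00) = 0.029626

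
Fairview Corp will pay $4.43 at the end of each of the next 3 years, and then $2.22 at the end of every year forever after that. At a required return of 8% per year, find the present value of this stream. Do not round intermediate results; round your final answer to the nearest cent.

$33.45

PV of 3-year annuity: $4.43 × [1 − (1+0.08)^−3] / 0.08 = 11.41654
Perpetuity value at year 3: $2.22 / 0.08 = 27.75000
PV of perpetuity: 27.75000 / (1+0.08)^3 = 22.02884
Total PV = 11.41654 + 22.02884 = 33.44538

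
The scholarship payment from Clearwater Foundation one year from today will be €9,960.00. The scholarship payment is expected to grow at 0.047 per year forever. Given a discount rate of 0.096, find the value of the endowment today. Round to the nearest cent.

€203265.31

Growing perpetuity: P = D₁ / (r − g) = €9,960.0000 / (0.096 − 0.047) = €203,265.31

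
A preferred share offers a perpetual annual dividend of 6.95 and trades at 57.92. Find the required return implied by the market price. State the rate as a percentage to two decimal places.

12.00%

P = C/r ⇒ r = C/P = 6.95/57.92 = 0.119993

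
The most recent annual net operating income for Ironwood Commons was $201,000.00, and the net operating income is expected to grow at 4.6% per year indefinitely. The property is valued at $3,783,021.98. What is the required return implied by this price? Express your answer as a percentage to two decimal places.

D₁ = $201,000.00 × 1.046 = $210,246.0000
P = D₁/(r − g) ⇒ r = D₁/P + g = $210,246.0000/$3,783,021.98 + 0.046 = 0.055576 + 0.046 = 0.101576

10.16%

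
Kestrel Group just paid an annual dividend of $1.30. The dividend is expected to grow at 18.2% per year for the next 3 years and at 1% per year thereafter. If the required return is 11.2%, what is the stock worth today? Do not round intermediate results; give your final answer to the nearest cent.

$19.87

D_1 = 1.53660
D_2 = 1.81626
D_3 = 2.14682
Terminal value at year 3: TV = D_3×(1+g_2)/(r−g_2) = 2.16829/0.102 = 21.25773
P_0 = D_1/(1+r)^1 + D_2/(1+r)^2 + D_3/(1+r)^3 + TV/(1+r)^3
    = 1.38183 + 1.46882 + 1.56128 + 15.45976 = 19.87169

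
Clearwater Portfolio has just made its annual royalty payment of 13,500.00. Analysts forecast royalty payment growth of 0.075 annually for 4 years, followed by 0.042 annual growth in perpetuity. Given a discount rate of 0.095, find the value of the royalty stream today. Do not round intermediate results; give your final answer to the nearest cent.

298127.73

D_1 = 14512.50000
D_2 = 15600.93750
D_3 = 16771.00781
D_4 = 18028.83340
Terminal value at year 4: TV = D_4×(1+g_2)/(r−g_2) = 18786.04440/0.053 = 354453.66795
P_0 = D_1/(1+r)^1 + D_2/(1+r)^2 + D_3/(1+r)^3 + D_4/(1+r)^4 + TV/(1+r)^4
    = 13253.42466 + 13011.35297 + 12773.70269 + 12540.39305 + 246548.85965 = 298127.73303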